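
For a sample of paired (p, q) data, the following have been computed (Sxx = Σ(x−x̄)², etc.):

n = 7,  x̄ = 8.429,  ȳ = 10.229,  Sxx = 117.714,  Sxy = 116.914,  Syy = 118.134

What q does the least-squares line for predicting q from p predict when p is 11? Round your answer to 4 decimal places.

b = Sxy/Sxx = 116.914/117.714 = 0.993204
a = ȳ − b·x̄ = 10.229 − 0.993204·8.429 = 1.857285
ŷ(11) = a + b·11 = 1.857285 + 0.993204·11 = 12.782527

12.7825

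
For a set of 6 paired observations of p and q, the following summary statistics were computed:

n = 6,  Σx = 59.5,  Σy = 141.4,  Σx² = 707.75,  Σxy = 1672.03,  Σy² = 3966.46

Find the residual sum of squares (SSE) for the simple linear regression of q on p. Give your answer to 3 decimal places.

Sxx = Σx² − (Σx)²/n = 707.75 − 590.041667 = 117.708333
Sxy = Σxy − (Σx)(Σy)/n = 1672.03 − 1402.216667 = 269.813333
Syy = Σy² − (Σy)²/n = 3966.46 − 3332.326667 = 634.133333
b = Sxy/Sxx = 269.813333/117.708333 = 2.292219
SSE = Syy − b·Sxy = 634.133333 − 2.292219·269.813333 = 15.661958

15.662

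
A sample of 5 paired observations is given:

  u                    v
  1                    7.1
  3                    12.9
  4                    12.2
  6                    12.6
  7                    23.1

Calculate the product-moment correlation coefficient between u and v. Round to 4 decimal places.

n = 5, Σx = 21, Σy = 67.9, Σxy = 331.9, Σx² = 111, Σy² = 1058.03
Sxx = Σx² − (Σx)²/n = 111 − 88.2 = 22.8
Sxy = Σxy − (Σx)(Σy)/n = 331.9 − 285.18 = 46.72
Syy = Σy² − (Σy)²/n = 1058.03 − 922.082 = 135.948
r = Sxy/√(Sxx·Syy) = 46.72/√(3099.6144) = 46.72/55.674181 = 0.839168

0.8392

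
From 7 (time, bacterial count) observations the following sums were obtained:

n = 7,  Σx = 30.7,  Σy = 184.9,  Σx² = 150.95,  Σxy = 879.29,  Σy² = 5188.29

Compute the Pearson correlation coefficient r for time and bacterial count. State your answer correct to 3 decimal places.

0.971

Sxx = Σx² − (Σx)²/n = 150.95 − 134.641429 = 16.308571
Sxy = Σxy − (Σx)(Σy)/n = 879.29 − 810.918571 = 68.371429
Syy = Σy² − (Σy)²/n = 5188.29 − 4884.001429 = 304.288571
r = Sxy/√(Sxx·Syy) = 68.371429/√(4962.511902) = 68.371429/70.445098 = 0.970563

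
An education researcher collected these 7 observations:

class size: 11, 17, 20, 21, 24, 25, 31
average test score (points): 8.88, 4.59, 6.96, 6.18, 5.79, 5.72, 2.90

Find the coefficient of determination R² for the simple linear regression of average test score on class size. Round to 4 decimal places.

n = 7, Σx = 149, Σy = 41.02, Σxy = 816.55, Σx² = 3413, Σy² = 261.209
Sxx = Σx² − (Σx)²/n = 3413 − 3171.571429 = 241.428571
Sxy = Σxy − (Σx)(Σy)/n = 816.55 − 873.14 = -56.59
Syy = Σy² − (Σy)²/n = 261.209 − 240.3772 = 20.8318
R² = Sxy²/(Sxx·Syy) = (-56.59)²/(241.428571·20.8318) = 0.636743

0.6367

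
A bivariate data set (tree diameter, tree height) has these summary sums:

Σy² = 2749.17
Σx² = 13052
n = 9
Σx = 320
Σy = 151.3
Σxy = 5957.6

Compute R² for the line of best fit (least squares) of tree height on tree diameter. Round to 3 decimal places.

Sxx = Σx² − (Σx)²/n = 13052 − 11377.777778 = 1674.222222
Sxy = Σxy − (Σx)(Σy)/n = 5957.6 − 5379.555556 = 578.044444
Syy = Σy² − (Σy)²/n = 2749.17 − 2543.521111 = 205.648889
R² = Sxy²/(Sxx·Syy) = (578.044444)²/(1674.222222·205.648889) = 0.970472

0.970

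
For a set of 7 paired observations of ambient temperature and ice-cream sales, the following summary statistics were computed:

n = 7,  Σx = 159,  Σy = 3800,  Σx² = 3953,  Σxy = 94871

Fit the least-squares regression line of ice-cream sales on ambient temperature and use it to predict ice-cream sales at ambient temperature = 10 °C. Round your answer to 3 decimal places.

Sxx = Σx² − (Σx)²/n = 3953 − 3611.571429 = 341.428571
Sxy = Σxy − (Σx)(Σy)/n = 94871 − 86314.285714 = 8556.714286
b = Sxy/Sxx = 8556.714286/341.428571 = 25.061506
a = ȳ − b·x̄ = 542.857143 − 25.061506·22.714286 = -26.397071
ŷ(10) = a + b·10 = -26.397071 + 25.061506·10 = 224.217992

224.218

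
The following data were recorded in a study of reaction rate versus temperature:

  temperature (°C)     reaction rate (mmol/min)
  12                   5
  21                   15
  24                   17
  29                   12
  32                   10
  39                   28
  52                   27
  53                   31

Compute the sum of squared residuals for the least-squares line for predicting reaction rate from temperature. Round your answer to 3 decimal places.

150.537

n = 8, Σx = 262, Σy = 145, Σxy = 5590, Σx² = 10060, Σy² = 3257
Sxx = Σx² − (Σx)²/n = 10060 − 8580.5 = 1479.5
Sxy = Σxy − (Σx)(Σy)/n = 5590 − 4748.75 = 841.25
Syy = Σy² − (Σy)²/n = 3257 − 2628.125 = 628.875
b = Sxy/Sxx = 841.25/1479.5 = 0.568604
SSE = Syy − b·Sxy = 628.875 − 0.568604·841.25 = 150.536668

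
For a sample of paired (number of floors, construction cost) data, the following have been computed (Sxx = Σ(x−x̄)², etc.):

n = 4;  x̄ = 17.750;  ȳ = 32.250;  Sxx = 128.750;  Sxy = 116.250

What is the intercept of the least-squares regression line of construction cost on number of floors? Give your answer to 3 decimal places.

16.223

b = Sxy/Sxx = 116.25/128.75 = 0.902913
a = ȳ − b·x̄ = 32.25 − 0.902913·17.75 = 16.223301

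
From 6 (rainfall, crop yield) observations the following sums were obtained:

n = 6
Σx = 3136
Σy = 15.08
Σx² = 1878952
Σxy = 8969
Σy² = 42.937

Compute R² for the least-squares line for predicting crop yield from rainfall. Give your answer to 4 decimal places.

0.9785

Sxx = Σx² − (Σx)²/n = 1878952 − 1639082.666667 = 239869.333333
Sxy = Σxy − (Σx)(Σy)/n = 8969 − 7881.813333 = 1087.186667
Syy = Σy² − (Σy)²/n = 42.937 − 37.901067 = 5.035933
R² = Sxy²/(Sxx·Syy) = (1087.186667)²/(239869.333333·5.035933) = 0.978484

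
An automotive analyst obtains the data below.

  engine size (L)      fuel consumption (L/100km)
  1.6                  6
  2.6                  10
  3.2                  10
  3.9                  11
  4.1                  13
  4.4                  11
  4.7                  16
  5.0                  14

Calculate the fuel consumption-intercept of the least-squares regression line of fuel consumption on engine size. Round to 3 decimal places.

2.668

n = 8, Σx = 29.5, Σy = 91, Σxy = 357.4, Σx² = 118.03
Sxx = Σx² − (Σx)²/n = 118.03 − 108.78125 = 9.24875
Sxy = Σxy − (Σx)(Σy)/n = 357.4 − 335.5625 = 21.8375
b = Sxy/Sxx = 21.8375/9.24875 = 2.361130
a = ȳ − b·x̄ = 11.375 − 2.361130·3.6875 = 2.668334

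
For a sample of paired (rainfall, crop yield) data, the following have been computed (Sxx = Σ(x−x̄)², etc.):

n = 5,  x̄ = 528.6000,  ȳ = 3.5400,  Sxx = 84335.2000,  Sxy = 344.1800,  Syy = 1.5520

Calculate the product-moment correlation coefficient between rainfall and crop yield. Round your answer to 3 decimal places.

r = Sxy/√(Sxx·Syy) = 344.18/√(130888.2304) = 344.18/361.784785 = 0.951339

0.951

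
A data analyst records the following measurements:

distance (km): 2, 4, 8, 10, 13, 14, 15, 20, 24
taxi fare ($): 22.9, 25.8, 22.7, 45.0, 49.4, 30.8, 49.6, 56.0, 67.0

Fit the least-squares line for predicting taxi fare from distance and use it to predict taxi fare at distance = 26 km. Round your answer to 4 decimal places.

68.6608

n = 9, Σx = 110, Σy = 369.2, Σxy = 5326, Σx² = 1750
Sxx = Σx² − (Σx)²/n = 1750 − 1344.444444 = 405.555556
Sxy = Σxy − (Σx)(Σy)/n = 5326 − 4512.444444 = 813.555556
b = Sxy/Sxx = 813.555556/405.555556 = 2.006027
a = ȳ − b·x̄ = 41.022222 − 2.006027·12.222222 = 16.504110
ŷ(26) = a + b·26 = 16.504110 + 2.006027·26 = 68.660822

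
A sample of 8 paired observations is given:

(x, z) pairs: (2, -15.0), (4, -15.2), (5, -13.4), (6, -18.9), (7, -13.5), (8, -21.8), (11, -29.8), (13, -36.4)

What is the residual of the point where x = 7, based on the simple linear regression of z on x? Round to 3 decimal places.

7.000

n = 8, Σx = 56, Σy = -164, Σxy = -1341.1, Σx² = 484
Sxx = Σx² − (Σx)²/n = 484 − 392 = 92
Sxy = Σxy − (Σx)(Σy)/n = -1341.1 − (-1148) = -193.1
b = Sxy/Sxx = -193.1/92 = -2.098913
a = ȳ − b·x̄ = -20.5 − (-2.098913)·7 = -5.807609
ŷ(7) = -5.807609 + (-2.098913)·7 = -20.5
residual = y − ŷ = -13.5 − (-20.5) = 7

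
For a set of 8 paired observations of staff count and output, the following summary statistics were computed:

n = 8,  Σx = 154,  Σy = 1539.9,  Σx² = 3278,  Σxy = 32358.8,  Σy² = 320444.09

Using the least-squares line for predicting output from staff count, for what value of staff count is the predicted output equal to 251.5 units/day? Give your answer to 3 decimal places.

26.062

Sxx = Σx² − (Σx)²/n = 3278 − 2964.5 = 313.5
Sxy = Σxy − (Σx)(Σy)/n = 32358.8 − 29643.075 = 2715.725
b = Sxy/Sxx = 2715.725/313.5 = 8.662600
a = ȳ − b·x̄ = 192.4875 − 8.662600·19.25 = 25.732456
Set a + b·x = 251.5: x = (251.5 − 25.732456) / 8.662600 = 26.062331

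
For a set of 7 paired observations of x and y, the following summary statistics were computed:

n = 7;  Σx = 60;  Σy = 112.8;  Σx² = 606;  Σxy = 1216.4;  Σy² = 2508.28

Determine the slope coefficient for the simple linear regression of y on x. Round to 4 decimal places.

2.7209

Sxx = Σx² − (Σx)²/n = 606 − 514.285714 = 91.714286
Sxy = Σxy − (Σx)(Σy)/n = 1216.4 − 966.857143 = 249.542857
b = Sxy/Sxx = 249.542857/91.714286 = 2.720872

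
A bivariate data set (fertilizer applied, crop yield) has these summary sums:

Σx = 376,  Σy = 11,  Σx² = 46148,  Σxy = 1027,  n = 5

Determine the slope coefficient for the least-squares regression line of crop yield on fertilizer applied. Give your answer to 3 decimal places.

0.011

Sxx = Σx² − (Σx)²/n = 46148 − 28275.2 = 17872.8
Sxy = Σxy − (Σx)(Σy)/n = 1027 − 827.2 = 199.8
b = Sxy/Sxx = 199.8/17872.8 = 0.011179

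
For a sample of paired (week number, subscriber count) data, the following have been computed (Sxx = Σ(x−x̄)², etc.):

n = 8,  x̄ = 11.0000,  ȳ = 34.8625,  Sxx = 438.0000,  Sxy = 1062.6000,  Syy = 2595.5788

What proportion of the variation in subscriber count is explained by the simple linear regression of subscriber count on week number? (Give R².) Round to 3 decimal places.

0.993

R² = Sxy²/(Sxx·Syy) = (1062.6)²/(438·2595.5788) = 0.993188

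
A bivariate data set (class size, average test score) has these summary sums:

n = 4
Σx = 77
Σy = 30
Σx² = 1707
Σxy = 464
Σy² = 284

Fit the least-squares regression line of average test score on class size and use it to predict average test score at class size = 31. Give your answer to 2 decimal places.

Sxx = Σx² − (Σx)²/n = 1707 − 1482.25 = 224.75
Sxy = Σxy − (Σx)(Σy)/n = 464 − 577.5 = -113.5
b = Sxy/Sxx = -113.5/224.75 = -0.505006
a = ȳ − b·x̄ = 7.5 − (-0.505006)·19.25 = 17.221357
ŷ(31) = a + b·31 = 17.221357 + (-0.505006)·31 = 1.566185

1.57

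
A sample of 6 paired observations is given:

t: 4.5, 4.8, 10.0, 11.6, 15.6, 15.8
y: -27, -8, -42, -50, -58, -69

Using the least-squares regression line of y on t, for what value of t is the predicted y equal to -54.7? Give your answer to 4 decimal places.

n = 6, Σx = 62.3, Σy = -254, Σxy = -3154.9, Σx² = 770.85
Sxx = Σx² − (Σx)²/n = 770.85 − 646.881667 = 123.968333
Sxy = Σxy − (Σx)(Σy)/n = -3154.9 − (-2637.366667) = -517.533333
b = Sxy/Sxx = -517.533333/123.968333 = -4.174722
a = ȳ − b·x̄ = -42.333333 − (-4.174722)·10.383333 = 1.014197
Set a + b·x = -54.7: x = (-54.7 − 1.014197) / (-4.174722) = 13.345606

13.3456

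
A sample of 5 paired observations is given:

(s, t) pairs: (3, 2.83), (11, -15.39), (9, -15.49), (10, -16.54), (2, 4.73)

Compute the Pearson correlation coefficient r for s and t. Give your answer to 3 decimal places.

-0.984

n = 5, Σx = 35, Σy = -39.86, Σxy = -456.15, Σx² = 315, Σy² = 780.7456
Sxx = Σx² − (Σx)²/n = 315 − 245 = 70
Sxy = Σxy − (Σx)(Σy)/n = -456.15 − (-279.02) = -177.13
Syy = Σy² − (Σy)²/n = 780.7456 − 317.76392 = 462.98168
r = Sxy/√(Sxx·Syy) = -177.13/√(32408.7176) = -177.13/180.024214 = -0.983923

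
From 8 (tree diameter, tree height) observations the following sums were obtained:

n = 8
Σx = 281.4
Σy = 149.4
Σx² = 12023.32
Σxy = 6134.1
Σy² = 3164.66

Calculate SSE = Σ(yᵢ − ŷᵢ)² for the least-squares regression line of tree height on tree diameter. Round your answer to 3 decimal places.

Sxx = Σx² − (Σx)²/n = 12023.32 − 9898.245 = 2125.075
Sxy = Σxy − (Σx)(Σy)/n = 6134.1 − 5255.145 = 878.955
Syy = Σy² − (Σy)²/n = 3164.66 − 2790.045 = 374.615
b = Sxy/Sxx = 878.955/2125.075 = 0.413611
SSE = Syy − b·Sxy = 374.615 − 0.413611·878.955 = 11.069294

11.069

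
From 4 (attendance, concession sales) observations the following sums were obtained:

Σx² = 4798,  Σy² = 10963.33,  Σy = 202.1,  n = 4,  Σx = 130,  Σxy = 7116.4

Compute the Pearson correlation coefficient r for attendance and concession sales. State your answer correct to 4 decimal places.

Sxx = Σx² − (Σx)²/n = 4798 − 4225 = 573
Sxy = Σxy − (Σx)(Σy)/n = 7116.4 − 6568.25 = 548.15
Syy = Σy² − (Σy)²/n = 10963.33 − 10211.1025 = 752.2275
r = Sxy/√(Sxx·Syy) = 548.15/√(431026.3575) = 548.15/656.525976 = 0.834925

0.8349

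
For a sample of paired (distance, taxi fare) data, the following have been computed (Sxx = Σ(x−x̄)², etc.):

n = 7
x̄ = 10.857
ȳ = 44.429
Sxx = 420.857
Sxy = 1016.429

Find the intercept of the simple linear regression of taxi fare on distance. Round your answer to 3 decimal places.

18.208

b = Sxy/Sxx = 1016.429/420.857 = 2.415141
a = ȳ − b·x̄ = 44.429 − 2.415141·10.857 = 18.207814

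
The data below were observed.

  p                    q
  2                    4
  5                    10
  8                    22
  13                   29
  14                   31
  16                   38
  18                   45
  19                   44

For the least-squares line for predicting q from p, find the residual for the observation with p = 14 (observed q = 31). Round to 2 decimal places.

-1.98

n = 8, Σx = 95, Σy = 223, Σxy = 3299, Σx² = 1399
Sxx = Σx² − (Σx)²/n = 1399 − 1128.125 = 270.875
Sxy = Σxy − (Σx)(Σy)/n = 3299 − 2648.125 = 650.875
b = Sxy/Sxx = 650.875/270.875 = 2.402861
a = ȳ − b·x̄ = 27.875 − 2.402861·11.875 = -0.658976
ŷ(14) = -0.658976 + 2.402861·14 = 32.981080
residual = y − ŷ = 31 − 32.981080 = -1.981080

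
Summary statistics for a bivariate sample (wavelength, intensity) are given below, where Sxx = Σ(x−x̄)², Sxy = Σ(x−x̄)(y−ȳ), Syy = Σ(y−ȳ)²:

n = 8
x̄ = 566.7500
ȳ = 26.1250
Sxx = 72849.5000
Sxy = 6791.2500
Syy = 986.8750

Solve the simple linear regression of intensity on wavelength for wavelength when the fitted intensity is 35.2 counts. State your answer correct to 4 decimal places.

664.0972

b = Sxy/Sxx = 6791.25/72849.5 = 0.093223
a = ȳ − b·x̄ = 26.125 − 0.093223·566.75 = -26.709144
Set a + b·x = 35.2: x = (35.2 − (-26.709144)) / 0.093223 = 664.097206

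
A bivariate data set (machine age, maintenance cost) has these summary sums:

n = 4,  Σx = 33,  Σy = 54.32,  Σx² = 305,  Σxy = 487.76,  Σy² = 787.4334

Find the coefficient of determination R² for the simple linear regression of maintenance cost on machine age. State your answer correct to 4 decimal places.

0.9631

Sxx = Σx² − (Σx)²/n = 305 − 272.25 = 32.75
Sxy = Σxy − (Σx)(Σy)/n = 487.76 − 448.14 = 39.62
Syy = Σy² − (Σy)²/n = 787.4334 − 737.6656 = 49.7678
R² = Sxy²/(Sxx·Syy) = (39.62)²/(32.75·49.7678) = 0.963095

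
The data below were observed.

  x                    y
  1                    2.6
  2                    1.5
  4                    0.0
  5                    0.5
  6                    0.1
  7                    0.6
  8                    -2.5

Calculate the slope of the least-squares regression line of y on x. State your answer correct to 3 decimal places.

-0.515

n = 7, Σx = 33, Σy = 2.8, Σxy = -7.1, Σx² = 195
Sxx = Σx² − (Σx)²/n = 195 − 155.571429 = 39.428571
Sxy = Σxy − (Σx)(Σy)/n = -7.1 − 13.2 = -20.3
b = Sxy/Sxx = -20.3/39.428571 = -0.514855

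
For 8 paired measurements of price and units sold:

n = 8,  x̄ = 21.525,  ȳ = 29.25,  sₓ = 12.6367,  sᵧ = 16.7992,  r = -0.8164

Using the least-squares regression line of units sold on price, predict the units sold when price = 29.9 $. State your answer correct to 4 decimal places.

b = r · sᵧ/sₓ = -0.8164 · 16.7992/12.6367 = -1.085320
a = ȳ − b·x̄ = 29.25 − (-1.085320)·21.525 = 52.611519
ŷ(29.9) = a + b·29.9 = 52.611519 + (-1.085320)·29.9 = 20.160443

20.1604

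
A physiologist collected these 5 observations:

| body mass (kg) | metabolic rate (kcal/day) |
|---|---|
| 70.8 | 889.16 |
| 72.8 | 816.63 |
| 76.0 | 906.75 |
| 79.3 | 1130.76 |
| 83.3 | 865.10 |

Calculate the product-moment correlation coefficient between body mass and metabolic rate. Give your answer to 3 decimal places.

n = 5, Σx = 382.2, Σy = 4608.4, Σxy = 353048.29, Σx² = 29315.86, Σy² = 4306701.8126
Sxx = Σx² − (Σx)²/n = 29315.86 − 29215.368 = 100.492
Sxy = Σxy − (Σx)(Σy)/n = 353048.29 − 352266.096 = 782.194
Syy = Σy² − (Σy)²/n = 4306701.8126 − 4247470.112 = 59231.7006
r = Sxy/√(Sxx·Syy) = 782.194/√(5952312.056695) = 782.194/2439.736063 = 0.320606

0.321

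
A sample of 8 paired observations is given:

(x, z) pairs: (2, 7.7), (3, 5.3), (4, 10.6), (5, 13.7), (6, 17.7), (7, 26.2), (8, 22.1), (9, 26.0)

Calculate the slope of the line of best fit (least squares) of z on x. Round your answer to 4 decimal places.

n = 8, Σx = 44, Σy = 129.3, Σxy = 842.6, Σx² = 284
Sxx = Σx² − (Σx)²/n = 284 − 242 = 42
Sxy = Σxy − (Σx)(Σy)/n = 842.6 − 711.15 = 131.45
b = Sxy/Sxx = 131.45/42 = 3.129762

3.1298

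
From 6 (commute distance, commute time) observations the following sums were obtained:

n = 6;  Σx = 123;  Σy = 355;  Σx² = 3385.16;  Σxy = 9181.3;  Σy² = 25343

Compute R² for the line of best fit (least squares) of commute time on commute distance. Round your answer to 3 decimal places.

Sxx = Σx² − (Σx)²/n = 3385.16 − 2521.5 = 863.66
Sxy = Σxy − (Σx)(Σy)/n = 9181.3 − 7277.5 = 1903.8
Syy = Σy² − (Σy)²/n = 25343 − 21004.166667 = 4338.833333
R² = Sxy²/(Sxx·Syy) = (1903.8)²/(863.66·4338.833333) = 0.967224

0.967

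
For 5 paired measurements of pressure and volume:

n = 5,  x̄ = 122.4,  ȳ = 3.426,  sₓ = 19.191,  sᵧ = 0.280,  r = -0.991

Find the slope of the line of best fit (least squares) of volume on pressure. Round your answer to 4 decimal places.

-0.0145

b = r · sᵧ/sₓ = -0.991 · 0.28/19.191 = -0.014459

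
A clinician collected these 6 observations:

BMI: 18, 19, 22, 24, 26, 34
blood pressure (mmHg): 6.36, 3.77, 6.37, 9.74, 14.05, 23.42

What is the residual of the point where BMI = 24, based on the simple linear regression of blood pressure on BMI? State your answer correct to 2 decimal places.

n = 6, Σx = 143, Σy = 63.71, Σxy = 1721.59, Σx² = 3577
Sxx = Σx² − (Σx)²/n = 3577 − 3408.166667 = 168.833333
Sxy = Σxy − (Σx)(Σy)/n = 1721.59 − 1518.421667 = 203.168333
b = Sxy/Sxx = 203.168333/168.833333 = 1.203366
a = ȳ − b·x̄ = 10.618333 − 1.203366·23.833333 = -18.061895
ŷ(24) = -18.061895 + 1.203366·24 = 10.818894
residual = y − ŷ = 9.74 − 10.818894 = -1.078894

-1.08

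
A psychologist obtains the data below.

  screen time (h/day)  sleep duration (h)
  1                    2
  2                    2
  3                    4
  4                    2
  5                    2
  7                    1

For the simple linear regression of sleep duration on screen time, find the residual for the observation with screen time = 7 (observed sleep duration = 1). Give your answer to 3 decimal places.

n = 6, Σx = 22, Σy = 13, Σxy = 43, Σx² = 104
Sxx = Σx² − (Σx)²/n = 104 − 80.666667 = 23.333333
Sxy = Σxy − (Σx)(Σy)/n = 43 − 47.666667 = -4.666667
b = Sxy/Sxx = -4.666667/23.333333 = -0.2
a = ȳ − b·x̄ = 2.166667 − (-0.2)·3.666667 = 2.9
ŷ(7) = 2.9 + (-0.2)·7 = 1.5
residual = y − ŷ = 1 − 1.5 = -0.5

-0.500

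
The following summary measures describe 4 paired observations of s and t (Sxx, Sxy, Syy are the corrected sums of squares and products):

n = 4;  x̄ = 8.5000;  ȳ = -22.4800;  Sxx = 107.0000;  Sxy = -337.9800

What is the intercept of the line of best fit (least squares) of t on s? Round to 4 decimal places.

b = Sxy/Sxx = -337.98/107 = -3.158692
a = ȳ − b·x̄ = -22.48 − (-3.158692)·8.5 = 4.368879

4.3689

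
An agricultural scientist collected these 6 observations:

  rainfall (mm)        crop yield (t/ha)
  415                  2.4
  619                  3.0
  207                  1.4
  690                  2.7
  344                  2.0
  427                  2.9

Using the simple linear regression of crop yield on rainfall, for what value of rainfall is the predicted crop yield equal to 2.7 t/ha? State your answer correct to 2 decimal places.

n = 6, Σx = 2702, Σy = 14.4, Σxy = 6932.1, Σx² = 1375000
Sxx = Σx² − (Σx)²/n = 1375000 − 1216800.666667 = 158199.333333
Sxy = Σxy − (Σx)(Σy)/n = 6932.1 − 6484.8 = 447.3
b = Sxy/Sxx = 447.3/158199.333333 = 0.002827
a = ȳ − b·x̄ = 2.4 − 0.002827·450.333333 = 1.126707
Set a + b·x = 2.7: x = (2.7 − 1.126707) / 0.002827 = 556.436173

556.44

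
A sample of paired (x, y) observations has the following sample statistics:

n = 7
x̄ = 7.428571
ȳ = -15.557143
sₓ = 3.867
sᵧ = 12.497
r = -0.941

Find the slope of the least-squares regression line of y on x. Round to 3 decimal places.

b = r · sᵧ/sₓ = -0.941 · 12.497/3.867 = -3.041034

-3.041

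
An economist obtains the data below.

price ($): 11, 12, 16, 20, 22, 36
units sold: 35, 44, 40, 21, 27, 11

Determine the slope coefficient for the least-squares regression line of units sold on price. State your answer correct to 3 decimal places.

n = 6, Σx = 117, Σy = 178, Σxy = 2963, Σx² = 2701
Sxx = Σx² − (Σx)²/n = 2701 − 2281.5 = 419.5
Sxy = Σxy − (Σx)(Σy)/n = 2963 − 3471 = -508
b = Sxy/Sxx = -508/419.5 = -1.210965

-1.211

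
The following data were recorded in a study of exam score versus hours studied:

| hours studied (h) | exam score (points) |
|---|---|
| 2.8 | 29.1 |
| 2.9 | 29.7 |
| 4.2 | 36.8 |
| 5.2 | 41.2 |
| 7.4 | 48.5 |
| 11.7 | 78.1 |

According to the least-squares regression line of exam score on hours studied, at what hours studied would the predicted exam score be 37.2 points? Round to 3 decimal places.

n = 6, Σx = 34.2, Σy = 263.4, Σxy = 1809.08, Σx² = 252.58
Sxx = Σx² − (Σx)²/n = 252.58 − 194.94 = 57.64
Sxy = Σxy − (Σx)(Σy)/n = 1809.08 − 1501.38 = 307.7
b = Sxy/Sxx = 307.7/57.64 = 5.338307
a = ȳ − b·x̄ = 43.9 − 5.338307·5.7 = 13.471652
Set a + b·x = 37.2: x = (37.2 − 13.471652) / 5.338307 = 4.444920

4.445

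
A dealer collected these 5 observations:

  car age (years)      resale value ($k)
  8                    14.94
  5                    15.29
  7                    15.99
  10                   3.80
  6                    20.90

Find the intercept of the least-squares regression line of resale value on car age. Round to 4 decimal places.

n = 5, Σx = 36, Σy = 70.92, Σxy = 471.3, Σx² = 274
Sxx = Σx² − (Σx)²/n = 274 − 259.2 = 14.8
Sxy = Σxy − (Σx)(Σy)/n = 471.3 − 510.624 = -39.324
b = Sxy/Sxx = -39.324/14.8 = -2.657027
a = ȳ − b·x̄ = 14.184 − (-2.657027)·7.2 = 33.314595

33.3146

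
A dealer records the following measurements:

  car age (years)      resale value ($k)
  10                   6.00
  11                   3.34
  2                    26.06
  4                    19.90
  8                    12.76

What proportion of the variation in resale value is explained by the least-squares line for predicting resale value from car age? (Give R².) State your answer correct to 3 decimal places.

0.989

n = 5, Σx = 35, Σy = 68.06, Σxy = 330.54, Σx² = 305, Σy² = 1285.1068
Sxx = Σx² − (Σx)²/n = 305 − 245 = 60
Sxy = Σxy − (Σx)(Σy)/n = 330.54 − 476.42 = -145.88
Syy = Σy² − (Σy)²/n = 1285.1068 − 926.43272 = 358.67408
R² = Sxy²/(Sxx·Syy) = (-145.88)²/(60·358.67408) = 0.988872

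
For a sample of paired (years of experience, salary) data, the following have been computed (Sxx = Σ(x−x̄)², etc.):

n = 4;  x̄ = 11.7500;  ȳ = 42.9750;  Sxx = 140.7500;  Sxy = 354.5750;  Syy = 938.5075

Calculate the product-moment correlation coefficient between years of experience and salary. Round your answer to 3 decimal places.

0.976

r = Sxy/√(Sxx·Syy) = 354.575/√(132094.930625) = 354.575/363.448663 = 0.975585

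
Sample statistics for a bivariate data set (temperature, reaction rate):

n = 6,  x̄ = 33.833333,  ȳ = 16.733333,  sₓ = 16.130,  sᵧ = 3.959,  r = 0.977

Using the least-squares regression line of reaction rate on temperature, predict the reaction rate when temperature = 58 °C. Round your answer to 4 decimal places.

b = r · sᵧ/sₓ = 0.977 · 3.959/16.13 = 0.239798
a = ȳ − b·x̄ = 16.733333 − 0.239798·33.833333 = 8.620165
ŷ(58) = a + b·58 = 8.620165 + 0.239798·58 = 22.528453

22.5285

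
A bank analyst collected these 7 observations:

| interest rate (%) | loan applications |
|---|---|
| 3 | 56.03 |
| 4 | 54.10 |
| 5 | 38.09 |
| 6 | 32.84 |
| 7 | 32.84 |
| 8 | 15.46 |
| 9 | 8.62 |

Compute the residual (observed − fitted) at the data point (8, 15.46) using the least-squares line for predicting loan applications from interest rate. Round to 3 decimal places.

n = 7, Σx = 42, Σy = 237.98, Σxy = 1203.12, Σx² = 280
Sxx = Σx² − (Σx)²/n = 280 − 252 = 28
Sxy = Σxy − (Σx)(Σy)/n = 1203.12 − 1427.88 = -224.76
b = Sxy/Sxx = -224.76/28 = -8.027143
a = ȳ − b·x̄ = 33.997143 − (-8.027143)·6 = 82.16
ŷ(8) = 82.16 + (-8.027143)·8 = 17.942857
residual = y − ŷ = 15.46 − 17.942857 = -2.482857

-2.483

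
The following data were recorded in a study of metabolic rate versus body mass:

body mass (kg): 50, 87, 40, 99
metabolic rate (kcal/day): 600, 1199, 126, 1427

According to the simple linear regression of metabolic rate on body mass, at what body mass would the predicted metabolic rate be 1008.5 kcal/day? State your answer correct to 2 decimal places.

77.38

n = 4, Σx = 276, Σy = 3352, Σxy = 280626, Σx² = 21470
Sxx = Σx² − (Σx)²/n = 21470 − 19044 = 2426
Sxy = Σxy − (Σx)(Σy)/n = 280626 − 231288 = 49338
b = Sxy/Sxx = 49338/2426 = 20.337181
a = ȳ − b·x̄ = 838 − 20.337181·69 = -565.265458
Set a + b·x = 1008.5: x = (1008.5 − (-565.265458)) / 20.337181 = 77.383660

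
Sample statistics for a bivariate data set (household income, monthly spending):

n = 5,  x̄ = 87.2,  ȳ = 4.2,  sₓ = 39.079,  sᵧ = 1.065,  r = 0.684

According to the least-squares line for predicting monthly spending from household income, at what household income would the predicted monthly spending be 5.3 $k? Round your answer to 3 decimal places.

b = r · sᵧ/sₓ = 0.684 · 1.065/39.079 = 0.018641
a = ȳ − b·x̄ = 4.2 − 0.018641·87.2 = 2.574531
Set a + b·x = 5.3: x = (5.3 − 2.574531) / 0.018641 = 146.210653

146.211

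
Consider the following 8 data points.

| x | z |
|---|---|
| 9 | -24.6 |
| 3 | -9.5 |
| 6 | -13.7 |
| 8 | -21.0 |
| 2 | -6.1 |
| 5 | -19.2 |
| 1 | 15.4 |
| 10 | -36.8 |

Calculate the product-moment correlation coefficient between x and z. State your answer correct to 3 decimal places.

n = 8, Σx = 44, Σy = -115.5, Σxy = -960.9, Σx² = 320, Σy² = 3321.35
Sxx = Σx² − (Σx)²/n = 320 − 242 = 78
Sxy = Σxy − (Σx)(Σy)/n = -960.9 − (-635.25) = -325.65
Syy = Σy² − (Σy)²/n = 3321.35 − 1667.53125 = 1653.81875
r = Sxy/√(Sxx·Syy) = -325.65/√(128997.8625) = -325.65/359.162724 = -0.906692

-0.907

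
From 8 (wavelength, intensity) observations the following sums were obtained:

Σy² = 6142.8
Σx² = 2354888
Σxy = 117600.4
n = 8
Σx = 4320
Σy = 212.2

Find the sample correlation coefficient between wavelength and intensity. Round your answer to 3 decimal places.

0.894

Sxx = Σx² − (Σx)²/n = 2354888 − 2332800 = 22088
Sxy = Σxy − (Σx)(Σy)/n = 117600.4 − 114588 = 3012.4
Syy = Σy² − (Σy)²/n = 6142.8 − 5628.605 = 514.195
r = Sxy/√(Sxx·Syy) = 3012.4/√(11357539.16) = 3012.4/3370.094830 = 0.893862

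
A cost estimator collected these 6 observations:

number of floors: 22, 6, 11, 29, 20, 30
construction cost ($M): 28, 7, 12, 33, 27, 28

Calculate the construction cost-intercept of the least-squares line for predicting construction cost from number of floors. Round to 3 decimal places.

2.379

n = 6, Σx = 118, Σy = 135, Σxy = 3127, Σx² = 2782
Sxx = Σx² − (Σx)²/n = 2782 − 2320.666667 = 461.333333
Sxy = Σxy − (Σx)(Σy)/n = 3127 − 2655 = 472
b = Sxy/Sxx = 472/461.333333 = 1.023121
a = ȳ − b·x̄ = 22.5 − 1.023121·19.666667 = 2.378613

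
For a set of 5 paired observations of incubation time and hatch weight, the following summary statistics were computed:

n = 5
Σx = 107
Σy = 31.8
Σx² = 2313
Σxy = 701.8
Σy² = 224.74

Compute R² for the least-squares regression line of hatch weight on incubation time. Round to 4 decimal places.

Sxx = Σx² − (Σx)²/n = 2313 − 2289.8 = 23.2
Sxy = Σxy − (Σx)(Σy)/n = 701.8 − 680.52 = 21.28
Syy = Σy² − (Σy)²/n = 224.74 − 202.248 = 22.492
R² = Sxy²/(Sxx·Syy) = (21.28)²/(23.2·22.492) = 0.867815

0.8678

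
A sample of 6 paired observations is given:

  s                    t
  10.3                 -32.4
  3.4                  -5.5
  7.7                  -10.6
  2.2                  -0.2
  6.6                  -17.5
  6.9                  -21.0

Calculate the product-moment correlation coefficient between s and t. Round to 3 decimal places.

-0.910

n = 6, Σx = 37.1, Σy = -87.2, Σxy = -694.88, Σx² = 272.95, Σy² = 1939.66
Sxx = Σx² − (Σx)²/n = 272.95 − 229.401667 = 43.548333
Sxy = Σxy − (Σx)(Σy)/n = -694.88 − (-539.186667) = -155.693333
Syy = Σy² − (Σy)²/n = 1939.66 − 1267.306667 = 672.353333
r = Sxy/√(Sxx·Syy) = -155.693333/√(29279.867078) = -155.693333/171.113609 = -0.909883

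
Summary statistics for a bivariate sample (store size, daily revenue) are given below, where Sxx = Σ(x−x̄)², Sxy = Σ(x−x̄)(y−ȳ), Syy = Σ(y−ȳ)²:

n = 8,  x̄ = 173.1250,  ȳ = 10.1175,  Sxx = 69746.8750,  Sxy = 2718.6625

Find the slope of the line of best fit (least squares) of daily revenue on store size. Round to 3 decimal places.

0.039

b = Sxy/Sxx = 2718.6625/69746.875 = 0.038979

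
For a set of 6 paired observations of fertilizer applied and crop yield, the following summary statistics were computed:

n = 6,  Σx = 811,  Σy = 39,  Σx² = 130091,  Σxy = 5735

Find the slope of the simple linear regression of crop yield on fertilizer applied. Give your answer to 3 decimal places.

0.023

Sxx = Σx² − (Σx)²/n = 130091 − 109620.166667 = 20470.833333
Sxy = Σxy − (Σx)(Σy)/n = 5735 − 5271.5 = 463.5
b = Sxy/Sxx = 463.5/20470.833333 = 0.022642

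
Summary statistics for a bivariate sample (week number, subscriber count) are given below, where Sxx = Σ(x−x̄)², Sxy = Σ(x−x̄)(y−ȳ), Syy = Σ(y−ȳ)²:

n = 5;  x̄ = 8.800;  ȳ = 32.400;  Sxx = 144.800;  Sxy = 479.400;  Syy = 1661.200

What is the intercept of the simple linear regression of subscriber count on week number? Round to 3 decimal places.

b = Sxy/Sxx = 479.4/144.8 = 3.310773
a = ȳ − b·x̄ = 32.4 − 3.310773·8.8 = 3.265193

3.265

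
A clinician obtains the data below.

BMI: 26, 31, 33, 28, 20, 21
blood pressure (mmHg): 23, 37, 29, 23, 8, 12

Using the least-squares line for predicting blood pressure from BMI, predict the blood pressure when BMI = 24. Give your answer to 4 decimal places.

17.2727

n = 6, Σx = 159, Σy = 132, Σxy = 3758, Σx² = 4351
Sxx = Σx² − (Σx)²/n = 4351 − 4213.5 = 137.5
Sxy = Σxy − (Σx)(Σy)/n = 3758 − 3498 = 260
b = Sxy/Sxx = 260/137.5 = 1.890909
a = ȳ − b·x̄ = 22 − 1.890909·26.5 = -28.109091
ŷ(24) = a + b·24 = -28.109091 + 1.890909·24 = 17.272727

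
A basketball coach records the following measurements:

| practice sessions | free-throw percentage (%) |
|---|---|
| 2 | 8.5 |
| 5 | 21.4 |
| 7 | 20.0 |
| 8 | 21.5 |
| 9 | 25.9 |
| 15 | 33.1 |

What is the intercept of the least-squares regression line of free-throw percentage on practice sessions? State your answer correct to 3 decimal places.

n = 6, Σx = 46, Σy = 130.4, Σxy = 1165.6, Σx² = 448
Sxx = Σx² − (Σx)²/n = 448 − 352.666667 = 95.333333
Sxy = Σxy − (Σx)(Σy)/n = 1165.6 − 999.733333 = 165.866667
b = Sxy/Sxx = 165.866667/95.333333 = 1.739860
a = ȳ − b·x̄ = 21.733333 − 1.739860·7.666667 = 8.394406

8.394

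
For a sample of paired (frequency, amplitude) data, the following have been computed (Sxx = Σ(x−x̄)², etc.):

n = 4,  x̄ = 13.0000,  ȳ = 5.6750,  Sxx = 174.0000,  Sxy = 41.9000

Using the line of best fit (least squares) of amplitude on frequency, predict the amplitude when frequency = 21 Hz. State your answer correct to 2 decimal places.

b = Sxy/Sxx = 41.9/174 = 0.240805
a = ȳ − b·x̄ = 5.675 − 0.240805·13 = 2.544540
ŷ(21) = a + b·21 = 2.544540 + 0.240805·21 = 7.601437

7.60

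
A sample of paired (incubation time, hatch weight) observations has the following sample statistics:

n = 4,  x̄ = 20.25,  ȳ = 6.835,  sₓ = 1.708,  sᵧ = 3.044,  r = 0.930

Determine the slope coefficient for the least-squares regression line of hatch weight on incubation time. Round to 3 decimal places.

1.657

b = r · sᵧ/sₓ = 0.93 · 3.044/1.708 = 1.657447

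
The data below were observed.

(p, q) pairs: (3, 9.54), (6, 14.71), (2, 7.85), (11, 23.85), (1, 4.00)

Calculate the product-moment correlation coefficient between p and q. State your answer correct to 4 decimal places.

n = 5, Σx = 23, Σy = 59.95, Σxy = 398.93, Σx² = 171, Σy² = 953.8407
Sxx = Σx² − (Σx)²/n = 171 − 105.8 = 65.2
Sxy = Σxy − (Σx)(Σy)/n = 398.93 − 275.77 = 123.16
Syy = Σy² − (Σy)²/n = 953.8407 − 718.8005 = 235.0402
r = Sxy/√(Sxx·Syy) = 123.16/√(15324.62104) = 123.16/123.792653 = 0.994889

0.9949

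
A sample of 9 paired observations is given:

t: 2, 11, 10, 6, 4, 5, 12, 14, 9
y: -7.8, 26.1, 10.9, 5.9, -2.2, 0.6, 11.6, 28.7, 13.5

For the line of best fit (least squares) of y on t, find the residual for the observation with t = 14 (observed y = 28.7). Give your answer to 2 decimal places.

2.60

n = 9, Σx = 73, Σy = 87.3, Σxy = 1072.6, Σx² = 723
Sxx = Σx² − (Σx)²/n = 723 − 592.111111 = 130.888889
Sxy = Σxy − (Σx)(Σy)/n = 1072.6 − 708.1 = 364.5
b = Sxy/Sxx = 364.5/130.888889 = 2.784805
a = ȳ − b·x̄ = 9.7 − 2.784805·8.111111 = -12.887861
ŷ(14) = -12.887861 + 2.784805·14 = 26.099406
residual = y − ŷ = 28.7 − 26.099406 = 2.600594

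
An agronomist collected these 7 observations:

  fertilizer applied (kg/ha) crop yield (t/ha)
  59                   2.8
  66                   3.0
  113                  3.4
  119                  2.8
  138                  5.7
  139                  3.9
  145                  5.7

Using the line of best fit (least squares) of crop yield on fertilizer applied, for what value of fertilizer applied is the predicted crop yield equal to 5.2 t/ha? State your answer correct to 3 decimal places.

160.376

n = 7, Σx = 779, Σy = 27.3, Σxy = 3235.8, Σx² = 94157
Sxx = Σx² − (Σx)²/n = 94157 − 86691.571429 = 7465.428571
Sxy = Σxy − (Σx)(Σy)/n = 3235.8 − 3038.1 = 197.7
b = Sxy/Sxx = 197.7/7465.428571 = 0.026482
a = ȳ − b·x̄ = 3.9 − 0.026482·111.285714 = 0.952924
Set a + b·x = 5.2: x = (5.2 − 0.952924) / 0.026482 = 160.375533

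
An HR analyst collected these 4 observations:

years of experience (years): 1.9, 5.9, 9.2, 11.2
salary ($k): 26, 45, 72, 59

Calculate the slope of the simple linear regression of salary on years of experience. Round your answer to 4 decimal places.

4.3067

n = 4, Σx = 28.2, Σy = 202, Σxy = 1638.1, Σx² = 248.5
Sxx = Σx² − (Σx)²/n = 248.5 − 198.81 = 49.69
Sxy = Σxy − (Σx)(Σy)/n = 1638.1 − 1424.1 = 214
b = Sxy/Sxx = 214/49.69 = 4.306702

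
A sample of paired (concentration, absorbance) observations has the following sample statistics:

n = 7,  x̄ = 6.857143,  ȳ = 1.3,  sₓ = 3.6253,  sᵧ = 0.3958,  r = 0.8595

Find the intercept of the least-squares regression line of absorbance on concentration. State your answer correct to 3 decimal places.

0.657

b = r · sᵧ/sₓ = 0.8595 · 0.3958/3.6253 = 0.093838
a = ȳ − b·x̄ = 1.3 − 0.093838·6.857143 = 0.656541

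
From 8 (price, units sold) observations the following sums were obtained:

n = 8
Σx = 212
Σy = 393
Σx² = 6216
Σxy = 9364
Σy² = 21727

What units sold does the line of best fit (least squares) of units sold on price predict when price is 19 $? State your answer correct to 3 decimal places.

62.300

Sxx = Σx² − (Σx)²/n = 6216 − 5618 = 598
Sxy = Σxy − (Σx)(Σy)/n = 9364 − 10414.5 = -1050.5
b = Sxy/Sxx = -1050.5/598 = -1.756689
a = ȳ − b·x̄ = 49.125 − (-1.756689)·26.5 = 95.677258
ŷ(19) = a + b·19 = 95.677258 + (-1.756689)·19 = 62.300167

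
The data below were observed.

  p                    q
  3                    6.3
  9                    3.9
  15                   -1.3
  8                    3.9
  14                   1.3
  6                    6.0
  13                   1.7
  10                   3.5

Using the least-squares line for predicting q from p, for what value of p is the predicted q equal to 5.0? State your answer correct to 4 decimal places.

n = 8, Σx = 78, Σy = 25.3, Σxy = 177, Σx² = 880
Sxx = Σx² − (Σx)²/n = 880 − 760.5 = 119.5
Sxy = Σxy − (Σx)(Σy)/n = 177 − 246.675 = -69.675
b = Sxy/Sxx = -69.675/119.5 = -0.583054
a = ȳ − b·x̄ = 3.1625 − (-0.583054)·9.75 = 8.847280
Set a + b·x = 5.0: x = (5.0 − 8.847280) / (-0.583054) = 6.598493

6.5985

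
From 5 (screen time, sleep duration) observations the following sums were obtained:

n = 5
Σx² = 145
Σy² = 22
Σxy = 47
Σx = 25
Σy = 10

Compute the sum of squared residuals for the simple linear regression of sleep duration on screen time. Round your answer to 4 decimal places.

1.5500

Sxx = Σx² − (Σx)²/n = 145 − 125 = 20
Sxy = Σxy − (Σx)(Σy)/n = 47 − 50 = -3
Syy = Σy² − (Σy)²/n = 22 − 20 = 2
b = Sxy/Sxx = -3/20 = -0.15
SSE = Syy − b·Sxy = 2 − (-0.15)·(-3) = 1.55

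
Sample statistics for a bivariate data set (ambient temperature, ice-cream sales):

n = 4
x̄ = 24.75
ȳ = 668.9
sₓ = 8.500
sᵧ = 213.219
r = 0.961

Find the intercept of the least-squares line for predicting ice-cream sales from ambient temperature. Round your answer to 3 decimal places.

72.269

b = r · sᵧ/sₓ = 0.961 · 213.219/8.5 = 24.106289
a = ȳ − b·x̄ = 668.9 − 24.106289·24.75 = 72.269340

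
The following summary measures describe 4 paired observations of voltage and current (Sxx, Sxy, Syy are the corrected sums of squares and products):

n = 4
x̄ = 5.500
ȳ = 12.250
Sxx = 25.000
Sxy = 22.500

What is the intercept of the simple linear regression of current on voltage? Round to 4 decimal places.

7.3000

b = Sxy/Sxx = 22.5/25 = 0.9
a = ȳ − b·x̄ = 12.25 − 0.9·5.5 = 7.3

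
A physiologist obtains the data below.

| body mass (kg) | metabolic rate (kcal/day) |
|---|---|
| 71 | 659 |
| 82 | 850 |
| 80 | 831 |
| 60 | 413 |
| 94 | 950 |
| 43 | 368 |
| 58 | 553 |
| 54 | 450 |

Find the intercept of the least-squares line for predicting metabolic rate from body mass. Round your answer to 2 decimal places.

n = 8, Σx = 542, Σy = 5074, Σxy = 369247, Σx² = 38730
Sxx = Σx² − (Σx)²/n = 38730 − 36720.5 = 2009.5
Sxy = Σxy − (Σx)(Σy)/n = 369247 − 343763.5 = 25483.5
b = Sxy/Sxx = 25483.5/2009.5 = 12.681513
a = ȳ − b·x̄ = 634.25 − 12.681513·67.75 = -224.922493

-224.92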